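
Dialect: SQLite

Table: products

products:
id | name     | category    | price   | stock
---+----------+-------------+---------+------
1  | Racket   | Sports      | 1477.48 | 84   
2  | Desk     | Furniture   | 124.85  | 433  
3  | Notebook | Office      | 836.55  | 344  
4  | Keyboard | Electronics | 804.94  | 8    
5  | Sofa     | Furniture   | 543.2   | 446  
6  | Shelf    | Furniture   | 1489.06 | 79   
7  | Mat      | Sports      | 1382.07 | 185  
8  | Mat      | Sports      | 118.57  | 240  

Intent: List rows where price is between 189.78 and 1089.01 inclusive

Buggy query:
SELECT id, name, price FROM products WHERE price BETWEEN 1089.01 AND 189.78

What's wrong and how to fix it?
Bug: The bounds are reversed; BETWEEN a AND b requires a <= b to match anything

Fix: Swap the bounds so the smaller value comes first

Corrected query:
SELECT id, name, price FROM products WHERE price BETWEEN 189.78 AND 1089.01

Result:
id | name     | price 
---+----------+-------
3  | Notebook | 836.55
4  | Keyboard | 804.94
5  | Sofa     | 543.2 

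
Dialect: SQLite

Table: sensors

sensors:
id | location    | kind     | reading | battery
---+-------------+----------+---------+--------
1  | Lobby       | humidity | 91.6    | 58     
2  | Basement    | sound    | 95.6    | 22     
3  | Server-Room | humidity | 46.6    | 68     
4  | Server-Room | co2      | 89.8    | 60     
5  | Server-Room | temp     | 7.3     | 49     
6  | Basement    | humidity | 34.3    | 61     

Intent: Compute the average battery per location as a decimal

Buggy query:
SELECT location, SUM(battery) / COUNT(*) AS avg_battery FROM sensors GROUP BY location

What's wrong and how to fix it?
Bug: Both operands are integers, so '/' performs integer division and truncates

Fix: Multiply by 1.0 (or CAST to REAL) to force floating-point division

Corrected query:
SELECT location, SUM(battery) * 1.0 / COUNT(*) AS avg_battery FROM sensors GROUP BY location

Result:
location    | avg_battery
------------+------------
Basement    | 41.5       
Lobby       | 58         
Server-Room | 59         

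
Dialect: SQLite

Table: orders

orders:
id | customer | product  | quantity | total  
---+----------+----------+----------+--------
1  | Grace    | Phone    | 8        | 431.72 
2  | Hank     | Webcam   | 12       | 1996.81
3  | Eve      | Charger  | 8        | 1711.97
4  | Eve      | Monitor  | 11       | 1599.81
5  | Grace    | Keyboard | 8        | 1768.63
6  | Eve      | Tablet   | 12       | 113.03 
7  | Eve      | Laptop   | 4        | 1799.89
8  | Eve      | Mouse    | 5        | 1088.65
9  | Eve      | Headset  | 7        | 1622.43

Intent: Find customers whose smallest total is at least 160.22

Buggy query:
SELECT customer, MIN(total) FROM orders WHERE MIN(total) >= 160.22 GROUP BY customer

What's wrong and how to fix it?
Bug: MIN() in WHERE is a misuse of aggregate

Fix: Use HAVING for the per-group MIN condition

Corrected query:
SELECT customer, MIN(total) FROM orders GROUP BY customer HAVING MIN(total) >= 160.22

Result:
customer | MIN(total)
---------+-----------
Grace    | 431.72    
Hank     | 1996.81   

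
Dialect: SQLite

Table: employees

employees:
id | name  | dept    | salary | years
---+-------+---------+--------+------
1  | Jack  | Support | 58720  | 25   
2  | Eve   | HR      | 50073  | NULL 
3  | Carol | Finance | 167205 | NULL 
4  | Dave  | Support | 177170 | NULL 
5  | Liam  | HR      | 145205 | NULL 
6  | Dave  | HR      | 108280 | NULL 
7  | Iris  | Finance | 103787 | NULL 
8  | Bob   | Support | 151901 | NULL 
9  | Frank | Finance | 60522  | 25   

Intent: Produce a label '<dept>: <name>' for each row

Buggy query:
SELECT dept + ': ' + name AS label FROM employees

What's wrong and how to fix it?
Bug: '+' is numeric addition; on text columns SQLite converts them to 0 instead of concatenating

Fix: Use the || operator for string concatenation

Corrected query:
SELECT dept || ': ' || name AS label FROM employees

Result:
label         
--------------
Support: Jack 
HR: Eve       
Finance: Carol
Support: Dave 
HR: Liam      
HR: Dave      
Finance: Iris 
Support: Bob  
Finance: Frank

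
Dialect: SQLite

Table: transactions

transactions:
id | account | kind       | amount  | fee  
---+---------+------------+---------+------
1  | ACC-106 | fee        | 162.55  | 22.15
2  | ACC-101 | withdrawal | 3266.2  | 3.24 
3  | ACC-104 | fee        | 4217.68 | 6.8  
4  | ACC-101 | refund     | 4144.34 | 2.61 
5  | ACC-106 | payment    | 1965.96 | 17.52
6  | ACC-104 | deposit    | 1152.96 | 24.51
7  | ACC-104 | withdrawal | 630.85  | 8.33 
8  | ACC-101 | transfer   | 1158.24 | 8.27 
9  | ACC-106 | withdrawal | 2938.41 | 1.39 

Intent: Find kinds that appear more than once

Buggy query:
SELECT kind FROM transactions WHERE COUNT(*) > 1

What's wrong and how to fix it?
Bug: WHERE can't reference COUNT(*); aggregates are computed after WHERE

Fix: Group first, then use HAVING for the count condition

Corrected query:
SELECT kind FROM transactions GROUP BY kind HAVING COUNT(*) > 1

Result:
kind      
----------
fee       
withdrawal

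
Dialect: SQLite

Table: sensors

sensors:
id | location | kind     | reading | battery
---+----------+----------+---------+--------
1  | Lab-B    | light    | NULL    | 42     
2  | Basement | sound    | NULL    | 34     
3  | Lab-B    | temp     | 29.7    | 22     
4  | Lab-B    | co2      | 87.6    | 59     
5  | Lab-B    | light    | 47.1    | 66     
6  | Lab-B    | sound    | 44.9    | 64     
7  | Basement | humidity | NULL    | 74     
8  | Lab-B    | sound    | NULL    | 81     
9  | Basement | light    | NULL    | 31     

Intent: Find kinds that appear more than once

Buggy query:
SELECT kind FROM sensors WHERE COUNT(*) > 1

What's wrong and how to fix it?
Bug: WHERE can't reference COUNT(*); aggregates are computed after WHERE

Fix: GROUP BY kind, then filter groups with HAVING COUNT(*) > 1

Corrected query:
SELECT kind FROM sensors GROUP BY kind HAVING COUNT(*) > 1

Result:
kind 
-----
light
sound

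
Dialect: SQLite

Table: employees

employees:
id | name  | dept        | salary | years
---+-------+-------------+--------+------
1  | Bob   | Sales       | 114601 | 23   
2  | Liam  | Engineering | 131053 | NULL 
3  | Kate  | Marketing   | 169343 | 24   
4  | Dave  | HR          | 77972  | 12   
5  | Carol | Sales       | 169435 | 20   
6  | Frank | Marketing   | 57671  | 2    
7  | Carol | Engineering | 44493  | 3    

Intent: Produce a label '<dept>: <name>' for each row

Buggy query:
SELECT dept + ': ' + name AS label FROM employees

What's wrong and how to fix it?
Bug: '+' is numeric addition; on text columns SQLite converts them to 0 instead of concatenating

Fix: Replace + with || to concatenate text

Corrected query:
SELECT dept || ': ' || name AS label FROM employees

Result:
label             
------------------
Sales: Bob        
Engineering: Liam 
Marketing: Kate   
HR: Dave          
Sales: Carol      
Marketing: Frank  
Engineering: Carol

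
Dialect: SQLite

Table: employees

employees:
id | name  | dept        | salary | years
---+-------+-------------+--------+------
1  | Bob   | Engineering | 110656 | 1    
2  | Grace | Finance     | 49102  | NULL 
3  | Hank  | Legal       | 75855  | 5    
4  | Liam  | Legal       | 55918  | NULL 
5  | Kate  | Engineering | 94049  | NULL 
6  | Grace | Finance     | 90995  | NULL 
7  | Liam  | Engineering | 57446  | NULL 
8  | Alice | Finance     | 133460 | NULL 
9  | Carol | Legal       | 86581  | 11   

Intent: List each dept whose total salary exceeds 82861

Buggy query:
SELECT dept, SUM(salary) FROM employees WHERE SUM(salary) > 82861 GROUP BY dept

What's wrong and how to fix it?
Bug: SUM(salary) is an aggregate, but WHERE filters rows before aggregation

Fix: Use HAVING (which filters groups after aggregation) instead of WHERE

Corrected query:
SELECT dept, SUM(salary) FROM employees GROUP BY dept HAVING SUM(salary) > 82861

Result:
dept        | SUM(salary)
------------+------------
Engineering | 262151     
Finance     | 273557     
Legal       | 218354     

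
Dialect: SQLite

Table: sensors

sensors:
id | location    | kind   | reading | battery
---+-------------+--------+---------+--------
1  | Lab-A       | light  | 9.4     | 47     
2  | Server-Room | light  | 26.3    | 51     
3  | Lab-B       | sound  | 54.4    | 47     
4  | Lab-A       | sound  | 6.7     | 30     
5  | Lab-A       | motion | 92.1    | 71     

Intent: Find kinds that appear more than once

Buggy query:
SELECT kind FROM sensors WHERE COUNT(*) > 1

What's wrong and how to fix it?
Bug: WHERE can't reference COUNT(*); aggregates are computed after WHERE

Fix: GROUP BY kind, then filter groups with HAVING COUNT(*) > 1

Corrected query:
SELECT kind FROM sensors GROUP BY kind HAVING COUNT(*) > 1

Result:
kind 
-----
light
sound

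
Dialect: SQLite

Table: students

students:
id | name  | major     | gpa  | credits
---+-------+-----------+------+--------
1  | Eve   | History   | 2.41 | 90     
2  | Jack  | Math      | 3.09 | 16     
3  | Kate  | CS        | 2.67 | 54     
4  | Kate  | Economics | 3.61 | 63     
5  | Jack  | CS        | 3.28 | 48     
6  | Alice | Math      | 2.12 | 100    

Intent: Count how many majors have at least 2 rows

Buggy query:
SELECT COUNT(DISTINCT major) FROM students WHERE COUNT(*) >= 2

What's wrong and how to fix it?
Bug: COUNT(*) cannot appear in WHERE; the per-group count doesn't exist yet

Fix: Group first with HAVING COUNT(*) >= 2, then COUNT the resulting groups

Corrected query:
SELECT COUNT(*) FROM (SELECT major FROM students GROUP BY major HAVING COUNT(*) >= 2)

Result:
COUNT(*)
--------
2       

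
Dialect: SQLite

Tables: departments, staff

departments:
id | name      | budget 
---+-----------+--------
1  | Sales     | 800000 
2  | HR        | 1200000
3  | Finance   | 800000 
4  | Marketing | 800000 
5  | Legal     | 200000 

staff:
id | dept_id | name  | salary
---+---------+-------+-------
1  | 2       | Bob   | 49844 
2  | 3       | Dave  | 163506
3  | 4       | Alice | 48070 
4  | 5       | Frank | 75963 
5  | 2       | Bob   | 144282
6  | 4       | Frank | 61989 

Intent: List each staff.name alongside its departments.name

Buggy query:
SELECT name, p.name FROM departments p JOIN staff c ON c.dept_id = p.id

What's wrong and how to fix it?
Bug: Both tables have a 'name' column; the unqualified reference is ambiguous

Fix: Prefix ambiguous columns with the table alias

Corrected query:
SELECT c.name, p.name FROM departments p JOIN staff c ON c.dept_id = p.id

Result:
name  | name     
------+----------
Bob   | HR       
Dave  | Finance  
Alice | Marketing
Frank | Legal    
Bob   | HR       
Frank | Marketing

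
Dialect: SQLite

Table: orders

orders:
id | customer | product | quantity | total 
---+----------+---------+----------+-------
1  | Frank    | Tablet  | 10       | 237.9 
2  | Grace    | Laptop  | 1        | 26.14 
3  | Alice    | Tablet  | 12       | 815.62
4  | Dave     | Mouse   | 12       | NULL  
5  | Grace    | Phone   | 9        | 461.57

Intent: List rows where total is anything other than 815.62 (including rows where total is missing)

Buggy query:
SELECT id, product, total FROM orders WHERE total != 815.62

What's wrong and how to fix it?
Bug: 'total != 815.62' is unknown when total is NULL, so NULL rows are silently excluded

Fix: Handle NULL separately with IS NULL alongside the inequality

Corrected query:
SELECT id, product, total FROM orders WHERE total != 815.62 OR total IS NULL

Result:
id | product | total 
---+---------+-------
1  | Tablet  | 237.9 
2  | Laptop  | 26.14 
4  | Mouse   | NULL  
5  | Phone   | 461.57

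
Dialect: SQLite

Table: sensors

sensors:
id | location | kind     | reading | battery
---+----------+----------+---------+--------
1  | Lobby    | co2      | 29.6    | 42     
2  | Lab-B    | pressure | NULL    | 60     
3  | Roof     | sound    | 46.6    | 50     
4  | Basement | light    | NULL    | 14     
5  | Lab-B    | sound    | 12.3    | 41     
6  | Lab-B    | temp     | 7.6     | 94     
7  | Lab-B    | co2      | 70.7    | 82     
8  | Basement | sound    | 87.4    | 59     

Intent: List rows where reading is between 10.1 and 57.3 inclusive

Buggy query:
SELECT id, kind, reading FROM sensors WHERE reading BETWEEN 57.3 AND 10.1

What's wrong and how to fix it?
Bug: BETWEEN expects the lower bound first; with 57.3 AND 10.1 the range is empty

Fix: Swap the bounds so the smaller value comes first

Corrected query:
SELECT id, kind, reading FROM sensors WHERE reading BETWEEN 10.1 AND 57.3

Result:
id | kind  | reading
---+-------+--------
1  | co2   | 29.6   
3  | sound | 46.6   
5  | sound | 12.3   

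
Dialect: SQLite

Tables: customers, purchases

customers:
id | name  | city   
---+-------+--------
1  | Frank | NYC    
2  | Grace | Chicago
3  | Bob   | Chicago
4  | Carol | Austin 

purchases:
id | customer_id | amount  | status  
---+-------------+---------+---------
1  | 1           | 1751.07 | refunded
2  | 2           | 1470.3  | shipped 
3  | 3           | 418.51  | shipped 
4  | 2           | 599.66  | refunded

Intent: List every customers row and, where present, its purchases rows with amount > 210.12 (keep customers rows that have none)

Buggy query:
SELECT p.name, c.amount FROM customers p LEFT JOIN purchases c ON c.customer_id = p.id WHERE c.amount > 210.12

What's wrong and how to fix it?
Bug: A WHERE condition on the right-hand table after LEFT JOIN drops unmatched parents

Fix: Put 'c.amount > 210.12' in the JOIN's ON clause instead of WHERE

Corrected query:
SELECT p.name, c.amount FROM customers p LEFT JOIN purchases c ON c.customer_id = p.id AND c.amount > 210.12

Result:
name  | amount 
------+--------
Frank | 1751.07
Grace | 599.66 
Grace | 1470.3 
Bob   | 418.51 
Carol | NULL   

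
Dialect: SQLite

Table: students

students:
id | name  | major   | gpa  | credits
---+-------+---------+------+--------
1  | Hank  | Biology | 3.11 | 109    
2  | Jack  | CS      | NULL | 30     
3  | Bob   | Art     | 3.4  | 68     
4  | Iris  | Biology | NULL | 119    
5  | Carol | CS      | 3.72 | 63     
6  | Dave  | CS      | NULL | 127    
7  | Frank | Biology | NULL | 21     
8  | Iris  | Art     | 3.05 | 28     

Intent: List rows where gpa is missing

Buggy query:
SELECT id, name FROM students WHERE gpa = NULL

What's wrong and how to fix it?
Bug: '= NULL' is always unknown in SQL three-valued logic, so no rows match

Fix: Replace '= NULL' with 'IS NULL'

Corrected query:
SELECT id, name FROM students WHERE gpa IS NULL

Result:
id | name 
---+------
2  | Jack 
4  | Iris 
6  | Dave 
7  | Frank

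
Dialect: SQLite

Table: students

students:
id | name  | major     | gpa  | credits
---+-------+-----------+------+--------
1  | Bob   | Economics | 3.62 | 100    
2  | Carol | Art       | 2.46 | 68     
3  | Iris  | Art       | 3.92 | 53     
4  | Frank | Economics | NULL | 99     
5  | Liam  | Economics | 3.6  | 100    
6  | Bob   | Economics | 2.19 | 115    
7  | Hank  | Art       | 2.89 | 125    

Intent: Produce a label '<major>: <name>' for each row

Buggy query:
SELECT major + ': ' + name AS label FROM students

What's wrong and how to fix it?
Bug: '+' is numeric addition; on text columns SQLite converts them to 0 instead of concatenating

Fix: Use the || operator for string concatenation

Corrected query:
SELECT major || ': ' || name AS label FROM students

Result:
label           
----------------
Economics: Bob  
Art: Carol      
Art: Iris       
Economics: Frank
Economics: Liam 
Economics: Bob  
Art: Hank       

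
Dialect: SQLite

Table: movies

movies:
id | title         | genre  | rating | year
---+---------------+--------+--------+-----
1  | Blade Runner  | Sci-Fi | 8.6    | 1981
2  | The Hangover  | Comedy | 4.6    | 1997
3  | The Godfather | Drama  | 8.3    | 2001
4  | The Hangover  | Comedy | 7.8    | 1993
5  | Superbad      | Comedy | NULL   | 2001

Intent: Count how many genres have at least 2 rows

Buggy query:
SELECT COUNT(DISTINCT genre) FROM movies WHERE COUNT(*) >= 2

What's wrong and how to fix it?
Bug: WHERE filters individual rows, not groups, so a group-level COUNT is invalid there

Fix: Use a subquery that GROUPs and filters with HAVING, then count its rows

Corrected query:
SELECT COUNT(*) FROM (SELECT genre FROM movies GROUP BY genre HAVING COUNT(*) >= 2)

Result:
COUNT(*)
--------
1       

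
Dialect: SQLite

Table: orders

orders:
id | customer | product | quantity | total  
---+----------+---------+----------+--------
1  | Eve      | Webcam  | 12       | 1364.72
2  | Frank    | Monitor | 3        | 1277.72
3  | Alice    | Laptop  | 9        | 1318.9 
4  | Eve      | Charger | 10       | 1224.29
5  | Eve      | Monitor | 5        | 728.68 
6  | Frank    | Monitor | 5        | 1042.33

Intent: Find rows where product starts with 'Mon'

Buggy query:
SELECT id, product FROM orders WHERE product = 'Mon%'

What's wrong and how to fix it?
Bug: Wildcards only work with LIKE; '=' treats '%' as a literal character

Fix: Use LIKE for wildcard pattern matching

Corrected query:
SELECT id, product FROM orders WHERE product LIKE 'Mon%'

Result:
id | product
---+--------
2  | Monitor
5  | Monitor
6  | Monitor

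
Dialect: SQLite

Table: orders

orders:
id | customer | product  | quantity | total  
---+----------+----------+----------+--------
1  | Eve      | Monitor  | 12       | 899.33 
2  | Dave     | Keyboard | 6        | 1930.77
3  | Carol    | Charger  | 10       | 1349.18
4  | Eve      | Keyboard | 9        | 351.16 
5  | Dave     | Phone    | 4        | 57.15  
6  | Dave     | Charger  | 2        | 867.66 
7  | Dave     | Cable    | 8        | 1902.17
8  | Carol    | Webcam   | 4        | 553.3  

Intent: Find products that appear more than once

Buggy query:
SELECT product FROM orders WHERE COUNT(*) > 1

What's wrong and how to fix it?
Bug: WHERE can't reference COUNT(*); aggregates are computed after WHERE

Fix: Group first, then use HAVING for the count condition

Corrected query:
SELECT product FROM orders GROUP BY product HAVING COUNT(*) > 1

Result:
product 
--------
Charger 
Keyboard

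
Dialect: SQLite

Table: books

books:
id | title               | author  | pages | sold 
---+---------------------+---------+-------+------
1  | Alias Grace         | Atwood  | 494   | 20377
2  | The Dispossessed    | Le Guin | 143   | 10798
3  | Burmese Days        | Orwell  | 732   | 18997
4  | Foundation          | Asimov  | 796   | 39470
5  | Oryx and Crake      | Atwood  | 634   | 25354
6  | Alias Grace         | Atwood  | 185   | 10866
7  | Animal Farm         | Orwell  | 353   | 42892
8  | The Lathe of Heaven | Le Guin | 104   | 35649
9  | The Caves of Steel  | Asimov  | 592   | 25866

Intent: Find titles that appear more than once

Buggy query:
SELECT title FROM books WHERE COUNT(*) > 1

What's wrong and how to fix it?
Bug: WHERE can't reference COUNT(*); aggregates are computed after WHERE

Fix: Group first, then use HAVING for the count condition

Corrected query:
SELECT title FROM books GROUP BY title HAVING COUNT(*) > 1

Result:
title      
-----------
Alias Grace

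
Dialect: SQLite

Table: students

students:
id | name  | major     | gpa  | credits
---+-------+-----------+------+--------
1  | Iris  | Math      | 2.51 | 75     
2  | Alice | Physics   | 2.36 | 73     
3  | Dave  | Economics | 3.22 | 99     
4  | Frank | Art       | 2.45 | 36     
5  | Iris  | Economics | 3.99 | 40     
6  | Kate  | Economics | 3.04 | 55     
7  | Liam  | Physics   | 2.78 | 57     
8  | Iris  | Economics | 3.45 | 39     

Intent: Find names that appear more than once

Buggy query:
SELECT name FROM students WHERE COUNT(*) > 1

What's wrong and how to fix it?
Bug: COUNT(*) is an aggregate and cannot be used in WHERE

Fix: GROUP BY name, then filter groups with HAVING COUNT(*) > 1

Corrected query:
SELECT name FROM students GROUP BY name HAVING COUNT(*) > 1

Result:
name
----
Iris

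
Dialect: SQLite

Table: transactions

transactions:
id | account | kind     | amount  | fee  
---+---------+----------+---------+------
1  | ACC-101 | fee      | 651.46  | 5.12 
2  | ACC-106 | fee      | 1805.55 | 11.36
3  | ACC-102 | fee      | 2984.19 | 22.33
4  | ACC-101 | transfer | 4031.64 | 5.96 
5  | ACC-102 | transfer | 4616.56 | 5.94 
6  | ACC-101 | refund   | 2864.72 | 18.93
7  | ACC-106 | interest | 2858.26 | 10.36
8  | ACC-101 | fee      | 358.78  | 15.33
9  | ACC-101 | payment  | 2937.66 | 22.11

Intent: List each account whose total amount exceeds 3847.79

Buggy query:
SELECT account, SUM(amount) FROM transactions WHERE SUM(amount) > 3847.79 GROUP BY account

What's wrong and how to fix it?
Bug: Aggregate functions cannot appear in a WHERE clause

Fix: Use HAVING (which filters groups after aggregation) instead of WHERE

Corrected query:
SELECT account, SUM(amount) FROM transactions GROUP BY account HAVING SUM(amount) > 3847.79

Result:
account | SUM(amount)
--------+------------
ACC-101 | 10844.26   
ACC-102 | 7600.75    
ACC-106 | 4663.81    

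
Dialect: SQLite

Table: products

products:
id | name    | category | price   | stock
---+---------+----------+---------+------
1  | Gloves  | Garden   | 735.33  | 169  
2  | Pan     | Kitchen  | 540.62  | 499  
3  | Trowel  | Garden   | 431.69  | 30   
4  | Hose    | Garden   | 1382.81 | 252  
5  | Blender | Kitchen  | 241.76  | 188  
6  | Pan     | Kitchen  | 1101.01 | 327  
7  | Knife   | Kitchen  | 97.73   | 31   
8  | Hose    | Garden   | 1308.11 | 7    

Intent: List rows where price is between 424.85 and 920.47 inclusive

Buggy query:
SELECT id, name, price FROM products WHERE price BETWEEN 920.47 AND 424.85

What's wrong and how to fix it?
Bug: BETWEEN expects the lower bound first; with 920.47 AND 424.85 the range is empty

Fix: Write BETWEEN 424.85 AND 920.47

Corrected query:
SELECT id, name, price FROM products WHERE price BETWEEN 424.85 AND 920.47

Result:
id | name   | price 
---+--------+-------
1  | Gloves | 735.33
2  | Pan    | 540.62
3  | Trowel | 431.69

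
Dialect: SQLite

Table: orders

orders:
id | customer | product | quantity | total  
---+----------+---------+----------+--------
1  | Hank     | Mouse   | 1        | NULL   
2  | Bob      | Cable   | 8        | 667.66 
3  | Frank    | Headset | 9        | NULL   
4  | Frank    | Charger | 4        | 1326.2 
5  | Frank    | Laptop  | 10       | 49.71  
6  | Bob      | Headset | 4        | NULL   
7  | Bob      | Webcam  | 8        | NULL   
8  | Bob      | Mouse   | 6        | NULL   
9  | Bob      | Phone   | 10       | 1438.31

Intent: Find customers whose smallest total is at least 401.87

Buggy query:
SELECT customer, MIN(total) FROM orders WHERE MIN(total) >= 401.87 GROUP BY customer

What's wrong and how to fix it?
Bug: MIN() in WHERE is a misuse of aggregate

Fix: Use HAVING for the per-group MIN condition

Corrected query:
SELECT customer, MIN(total) FROM orders GROUP BY customer HAVING MIN(total) >= 401.87

Result:
customer | MIN(total)
---------+-----------
Bob      | 667.66    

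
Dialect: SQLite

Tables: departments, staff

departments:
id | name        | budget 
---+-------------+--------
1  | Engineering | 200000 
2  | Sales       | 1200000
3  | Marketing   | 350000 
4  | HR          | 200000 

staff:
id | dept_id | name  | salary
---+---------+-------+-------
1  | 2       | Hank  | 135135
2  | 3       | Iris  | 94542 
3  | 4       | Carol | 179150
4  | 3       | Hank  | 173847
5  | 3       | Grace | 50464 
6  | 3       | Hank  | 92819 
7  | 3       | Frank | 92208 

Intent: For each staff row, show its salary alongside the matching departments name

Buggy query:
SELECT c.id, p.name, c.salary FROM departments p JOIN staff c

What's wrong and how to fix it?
Bug: JOIN with no ON clause produces a cartesian product; every staff row pairs with every departments row

Fix: Specify the join condition linking the foreign key to the parent id

Corrected query:
SELECT c.id, p.name, c.salary FROM departments p JOIN staff c ON c.dept_id = p.id

Result:
id | name      | salary
---+-----------+-------
1  | Sales     | 135135
2  | Marketing | 94542 
3  | HR        | 179150
4  | Marketing | 173847
5  | Marketing | 50464 
6  | Marketing | 92819 
7  | Marketing | 92208 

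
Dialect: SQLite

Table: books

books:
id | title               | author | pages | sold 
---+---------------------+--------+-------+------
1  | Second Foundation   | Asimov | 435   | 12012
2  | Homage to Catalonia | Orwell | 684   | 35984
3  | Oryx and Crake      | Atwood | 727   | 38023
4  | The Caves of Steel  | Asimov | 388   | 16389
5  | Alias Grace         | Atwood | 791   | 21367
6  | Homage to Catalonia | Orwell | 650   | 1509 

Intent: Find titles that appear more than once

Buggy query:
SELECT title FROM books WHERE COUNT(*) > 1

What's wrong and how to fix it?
Bug: WHERE can't reference COUNT(*); aggregates are computed after WHERE

Fix: Group first, then use HAVING for the count condition

Corrected query:
SELECT title FROM books GROUP BY title HAVING COUNT(*) > 1

Result:
title              
-------------------
Homage to Catalonia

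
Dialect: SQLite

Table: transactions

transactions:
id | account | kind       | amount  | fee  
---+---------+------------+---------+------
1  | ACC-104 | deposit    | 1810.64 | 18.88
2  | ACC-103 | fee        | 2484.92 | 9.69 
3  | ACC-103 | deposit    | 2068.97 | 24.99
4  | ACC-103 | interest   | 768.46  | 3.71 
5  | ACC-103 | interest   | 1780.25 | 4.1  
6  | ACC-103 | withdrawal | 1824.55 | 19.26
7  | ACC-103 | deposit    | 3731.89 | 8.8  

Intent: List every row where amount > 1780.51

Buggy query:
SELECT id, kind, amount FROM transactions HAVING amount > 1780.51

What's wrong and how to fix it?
Bug: This is a non-aggregate query (no GROUP BY, no aggregates), so in SQLite the HAVING clause is invalid here; a row-level condition belongs in WHERE

Fix: Replace HAVING with WHERE since the condition applies to individual rows

Corrected query:
SELECT id, kind, amount FROM transactions WHERE amount > 1780.51

Result:
id | kind       | amount 
---+------------+--------
1  | deposit    | 1810.64
2  | fee        | 2484.92
3  | deposit    | 2068.97
6  | withdrawal | 1824.55
7  | deposit    | 3731.89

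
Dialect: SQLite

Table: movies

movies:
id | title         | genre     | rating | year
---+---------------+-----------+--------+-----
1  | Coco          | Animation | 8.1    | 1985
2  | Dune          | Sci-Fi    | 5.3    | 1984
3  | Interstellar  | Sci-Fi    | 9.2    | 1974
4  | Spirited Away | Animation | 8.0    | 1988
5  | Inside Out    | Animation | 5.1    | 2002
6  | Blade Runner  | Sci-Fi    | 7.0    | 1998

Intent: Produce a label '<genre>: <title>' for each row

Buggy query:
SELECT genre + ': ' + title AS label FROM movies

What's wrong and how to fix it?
Bug: '+' is numeric addition; on text columns SQLite converts them to 0 instead of concatenating

Fix: Replace + with || to concatenate text

Corrected query:
SELECT genre || ': ' || title AS label FROM movies

Result:
label                   
------------------------
Animation: Coco         
Sci-Fi: Dune            
Sci-Fi: Interstellar    
Animation: Spirited Away
Animation: Inside Out   
Sci-Fi: Blade Runner    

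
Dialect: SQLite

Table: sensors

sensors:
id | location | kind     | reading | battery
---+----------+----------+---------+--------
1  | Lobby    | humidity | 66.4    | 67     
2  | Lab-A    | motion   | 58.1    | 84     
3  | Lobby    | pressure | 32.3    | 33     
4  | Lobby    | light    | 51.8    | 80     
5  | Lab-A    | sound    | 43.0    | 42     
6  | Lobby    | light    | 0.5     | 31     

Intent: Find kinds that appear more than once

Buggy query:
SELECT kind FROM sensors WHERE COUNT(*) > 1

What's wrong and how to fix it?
Bug: WHERE can't reference COUNT(*); aggregates are computed after WHERE

Fix: Group first, then use HAVING for the count condition

Corrected query:
SELECT kind FROM sensors GROUP BY kind HAVING COUNT(*) > 1

Result:
kind 
-----
light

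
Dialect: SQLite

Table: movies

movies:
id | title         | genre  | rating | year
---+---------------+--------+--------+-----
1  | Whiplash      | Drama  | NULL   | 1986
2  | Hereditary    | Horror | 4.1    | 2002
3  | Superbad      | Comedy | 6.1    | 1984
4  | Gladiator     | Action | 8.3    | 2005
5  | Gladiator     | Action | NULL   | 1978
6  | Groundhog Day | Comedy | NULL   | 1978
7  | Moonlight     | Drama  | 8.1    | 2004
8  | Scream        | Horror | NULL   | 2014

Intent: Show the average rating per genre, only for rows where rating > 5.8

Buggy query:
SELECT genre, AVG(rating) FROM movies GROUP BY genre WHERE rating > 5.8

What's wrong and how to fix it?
Bug: Row-level WHERE must come before GROUP BY in the clause order

Fix: Place WHERE between FROM and GROUP BY

Corrected query:
SELECT genre, AVG(rating) FROM movies WHERE rating > 5.8 GROUP BY genre

Result:
genre  | AVG(rating)
-------+------------
Action | 8.3        
Comedy | 6.1        
Drama  | 8.1        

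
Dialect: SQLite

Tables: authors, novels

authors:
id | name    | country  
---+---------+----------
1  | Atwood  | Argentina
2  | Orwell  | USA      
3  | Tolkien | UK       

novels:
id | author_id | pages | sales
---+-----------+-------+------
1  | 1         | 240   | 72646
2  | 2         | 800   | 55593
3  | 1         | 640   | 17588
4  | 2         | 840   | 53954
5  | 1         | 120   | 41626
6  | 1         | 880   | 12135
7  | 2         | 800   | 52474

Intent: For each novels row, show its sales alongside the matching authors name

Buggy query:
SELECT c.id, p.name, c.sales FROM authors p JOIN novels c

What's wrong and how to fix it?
Bug: Missing join condition: each novels row is matched to all authors rows instead of just its own

Fix: Specify the join condition linking the foreign key to the parent id

Corrected query:
SELECT c.id, p.name, c.sales FROM authors p JOIN novels c ON c.author_id = p.id

Result:
id | name   | sales
---+--------+------
1  | Atwood | 72646
2  | Orwell | 55593
3  | Atwood | 17588
4  | Orwell | 53954
5  | Atwood | 41626
6  | Atwood | 12135
7  | Orwell | 52474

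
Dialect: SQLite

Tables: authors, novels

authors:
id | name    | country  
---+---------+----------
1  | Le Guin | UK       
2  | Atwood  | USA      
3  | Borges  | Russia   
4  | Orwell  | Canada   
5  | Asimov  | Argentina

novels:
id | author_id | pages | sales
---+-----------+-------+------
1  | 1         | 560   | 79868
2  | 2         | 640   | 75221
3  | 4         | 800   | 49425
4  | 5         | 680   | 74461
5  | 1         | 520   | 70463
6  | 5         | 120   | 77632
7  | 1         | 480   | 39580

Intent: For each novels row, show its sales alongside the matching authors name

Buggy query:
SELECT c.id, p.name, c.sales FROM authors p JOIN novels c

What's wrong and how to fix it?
Bug: Missing join condition: each novels row is matched to all authors rows instead of just its own

Fix: Specify the join condition linking the foreign key to the parent id

Corrected query:
SELECT c.id, p.name, c.sales FROM authors p JOIN novels c ON c.author_id = p.id

Result:
id | name    | sales
---+---------+------
1  | Le Guin | 79868
2  | Atwood  | 75221
3  | Orwell  | 49425
4  | Asimov  | 74461
5  | Le Guin | 70463
6  | Asimov  | 77632
7  | Le Guin | 39580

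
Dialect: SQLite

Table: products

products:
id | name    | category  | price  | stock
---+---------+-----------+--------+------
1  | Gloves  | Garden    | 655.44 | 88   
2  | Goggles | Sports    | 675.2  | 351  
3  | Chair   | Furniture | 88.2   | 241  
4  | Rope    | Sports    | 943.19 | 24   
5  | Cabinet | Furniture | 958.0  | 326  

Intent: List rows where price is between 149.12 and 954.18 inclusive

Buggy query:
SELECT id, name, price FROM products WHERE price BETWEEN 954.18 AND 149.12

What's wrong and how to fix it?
Bug: BETWEEN expects the lower bound first; with 954.18 AND 149.12 the range is empty

Fix: Swap the bounds so the smaller value comes first

Corrected query:
SELECT id, name, price FROM products WHERE price BETWEEN 149.12 AND 954.18

Result:
id | name    | price 
---+---------+-------
1  | Gloves  | 655.44
2  | Goggles | 675.2 
4  | Rope    | 943.19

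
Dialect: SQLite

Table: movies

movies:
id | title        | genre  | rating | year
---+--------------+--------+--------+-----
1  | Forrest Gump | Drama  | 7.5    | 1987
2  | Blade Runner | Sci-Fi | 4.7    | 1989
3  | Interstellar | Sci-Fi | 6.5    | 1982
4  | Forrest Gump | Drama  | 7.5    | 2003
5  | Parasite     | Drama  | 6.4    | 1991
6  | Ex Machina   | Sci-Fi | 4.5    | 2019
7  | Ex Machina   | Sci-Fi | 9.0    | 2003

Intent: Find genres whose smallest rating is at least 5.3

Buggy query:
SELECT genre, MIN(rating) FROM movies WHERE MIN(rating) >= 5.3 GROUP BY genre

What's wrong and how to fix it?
Bug: MIN() in WHERE is a misuse of aggregate

Fix: Use HAVING for the per-group MIN condition

Corrected query:
SELECT genre, MIN(rating) FROM movies GROUP BY genre HAVING MIN(rating) >= 5.3

Result:
genre | MIN(rating)
------+------------
Drama | 6.4        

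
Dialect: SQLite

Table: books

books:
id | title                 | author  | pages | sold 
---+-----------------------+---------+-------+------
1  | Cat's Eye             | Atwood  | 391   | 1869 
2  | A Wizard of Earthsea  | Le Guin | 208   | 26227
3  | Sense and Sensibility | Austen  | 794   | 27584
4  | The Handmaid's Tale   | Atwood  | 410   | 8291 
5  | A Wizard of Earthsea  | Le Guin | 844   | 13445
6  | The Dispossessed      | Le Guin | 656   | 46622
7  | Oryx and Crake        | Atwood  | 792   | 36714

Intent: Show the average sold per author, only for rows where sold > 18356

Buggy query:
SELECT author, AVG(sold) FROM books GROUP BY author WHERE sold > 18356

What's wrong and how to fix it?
Bug: WHERE cannot follow GROUP BY

Fix: Move the WHERE clause before GROUP BY

Corrected query:
SELECT author, AVG(sold) FROM books WHERE sold > 18356 GROUP BY author

Result:
author  | AVG(sold)
--------+----------
Atwood  | 36714    
Austen  | 27584    
Le Guin | 36424.5  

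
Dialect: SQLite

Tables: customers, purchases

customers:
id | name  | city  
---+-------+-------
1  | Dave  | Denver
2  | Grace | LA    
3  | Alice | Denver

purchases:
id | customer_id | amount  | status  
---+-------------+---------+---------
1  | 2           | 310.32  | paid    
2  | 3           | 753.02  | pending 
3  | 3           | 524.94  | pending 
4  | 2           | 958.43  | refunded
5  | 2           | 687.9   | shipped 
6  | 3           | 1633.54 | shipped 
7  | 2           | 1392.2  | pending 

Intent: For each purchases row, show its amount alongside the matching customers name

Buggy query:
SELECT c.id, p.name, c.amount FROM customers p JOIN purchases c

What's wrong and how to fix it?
Bug: Missing join condition: each purchases row is matched to all customers rows instead of just its own

Fix: Specify the join condition linking the foreign key to the parent id

Corrected query:
SELECT c.id, p.name, c.amount FROM customers p JOIN purchases c ON c.customer_id = p.id

Result:
id | name  | amount 
---+-------+--------
1  | Grace | 310.32 
2  | Alice | 753.02 
3  | Alice | 524.94 
4  | Grace | 958.43 
5  | Grace | 687.9  
6  | Alice | 1633.54
7  | Grace | 1392.2 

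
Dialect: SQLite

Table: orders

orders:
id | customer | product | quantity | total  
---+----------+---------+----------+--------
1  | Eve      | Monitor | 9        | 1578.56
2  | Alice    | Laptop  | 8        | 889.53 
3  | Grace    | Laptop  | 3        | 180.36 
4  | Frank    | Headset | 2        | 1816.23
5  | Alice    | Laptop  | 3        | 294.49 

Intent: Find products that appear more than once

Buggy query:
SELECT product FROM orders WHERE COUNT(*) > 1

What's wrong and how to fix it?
Bug: COUNT(*) is an aggregate and cannot be used in WHERE

Fix: Group first, then use HAVING for the count condition

Corrected query:
SELECT product FROM orders GROUP BY product HAVING COUNT(*) > 1

Result:
product
-------
Laptop 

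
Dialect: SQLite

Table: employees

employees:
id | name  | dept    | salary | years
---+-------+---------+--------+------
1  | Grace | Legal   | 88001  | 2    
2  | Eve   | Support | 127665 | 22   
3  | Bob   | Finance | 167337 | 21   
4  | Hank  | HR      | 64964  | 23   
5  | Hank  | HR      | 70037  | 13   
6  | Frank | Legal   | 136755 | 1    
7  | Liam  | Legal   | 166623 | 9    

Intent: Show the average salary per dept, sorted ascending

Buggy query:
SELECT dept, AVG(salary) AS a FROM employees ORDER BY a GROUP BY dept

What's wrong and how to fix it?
Bug: ORDER BY appears before GROUP BY; SQL clause order requires GROUP BY first

Fix: Reorder: SELECT … FROM … GROUP BY … ORDER BY …

Corrected query:
SELECT dept, AVG(salary) AS a FROM employees GROUP BY dept ORDER BY a

Result:
dept    | a            
--------+--------------
HR      | 67500.5      
Support | 127665       
Legal   | 130459.666667
Finance | 167337       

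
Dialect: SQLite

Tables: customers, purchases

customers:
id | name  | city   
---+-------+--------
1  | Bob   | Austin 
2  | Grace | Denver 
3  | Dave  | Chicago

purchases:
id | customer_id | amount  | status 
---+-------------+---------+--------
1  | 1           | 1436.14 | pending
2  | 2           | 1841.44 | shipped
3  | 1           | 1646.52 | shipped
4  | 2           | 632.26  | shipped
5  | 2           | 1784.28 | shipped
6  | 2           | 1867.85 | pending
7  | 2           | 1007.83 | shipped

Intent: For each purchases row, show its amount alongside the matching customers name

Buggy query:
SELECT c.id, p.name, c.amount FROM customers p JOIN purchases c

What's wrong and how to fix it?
Bug: Missing join condition: each purchases row is matched to all customers rows instead of just its own

Fix: Add ON c.customer_id = p.id to the JOIN

Corrected query:
SELECT c.id, p.name, c.amount FROM customers p JOIN purchases c ON c.customer_id = p.id

Result:
id | name  | amount 
---+-------+--------
1  | Bob   | 1436.14
2  | Grace | 1841.44
3  | Bob   | 1646.52
4  | Grace | 632.26 
5  | Grace | 1784.28
6  | Grace | 1867.85
7  | Grace | 1007.83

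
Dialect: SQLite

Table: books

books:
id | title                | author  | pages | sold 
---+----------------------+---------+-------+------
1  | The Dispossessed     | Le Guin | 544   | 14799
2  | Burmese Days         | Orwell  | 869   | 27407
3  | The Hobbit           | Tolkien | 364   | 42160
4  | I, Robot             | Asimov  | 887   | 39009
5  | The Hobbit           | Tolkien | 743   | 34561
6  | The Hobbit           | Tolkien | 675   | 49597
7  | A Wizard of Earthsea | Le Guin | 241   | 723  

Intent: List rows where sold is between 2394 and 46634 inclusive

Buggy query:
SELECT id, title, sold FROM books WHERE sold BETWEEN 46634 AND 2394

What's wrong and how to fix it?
Bug: BETWEEN expects the lower bound first; with 46634 AND 2394 the range is empty

Fix: Write BETWEEN 2394 AND 46634

Corrected query:
SELECT id, title, sold FROM books WHERE sold BETWEEN 2394 AND 46634

Result:
id | title            | sold 
---+------------------+------
1  | The Dispossessed | 14799
2  | Burmese Days     | 27407
3  | The Hobbit       | 42160
4  | I, Robot         | 39009
5  | The Hobbit       | 34561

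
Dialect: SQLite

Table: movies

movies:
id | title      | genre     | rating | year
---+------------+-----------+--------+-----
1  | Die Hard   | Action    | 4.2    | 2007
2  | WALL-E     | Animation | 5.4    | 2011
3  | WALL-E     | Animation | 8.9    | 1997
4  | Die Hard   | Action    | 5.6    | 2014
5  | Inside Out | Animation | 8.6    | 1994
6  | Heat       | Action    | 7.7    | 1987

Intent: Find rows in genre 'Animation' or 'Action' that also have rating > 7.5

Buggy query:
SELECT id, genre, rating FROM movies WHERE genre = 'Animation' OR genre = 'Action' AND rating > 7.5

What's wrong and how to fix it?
Bug: Without parentheses, AND is evaluated before OR, so the rating filter only applies to the 'Action' branch

Fix: Group the OR with parentheses (or use IN), then AND the threshold

Corrected query:
SELECT id, genre, rating FROM movies WHERE (genre = 'Animation' OR genre = 'Action') AND rating > 7.5

Result:
id | genre     | rating
---+-----------+-------
3  | Animation | 8.9   
5  | Animation | 8.6   
6  | Action    | 7.7   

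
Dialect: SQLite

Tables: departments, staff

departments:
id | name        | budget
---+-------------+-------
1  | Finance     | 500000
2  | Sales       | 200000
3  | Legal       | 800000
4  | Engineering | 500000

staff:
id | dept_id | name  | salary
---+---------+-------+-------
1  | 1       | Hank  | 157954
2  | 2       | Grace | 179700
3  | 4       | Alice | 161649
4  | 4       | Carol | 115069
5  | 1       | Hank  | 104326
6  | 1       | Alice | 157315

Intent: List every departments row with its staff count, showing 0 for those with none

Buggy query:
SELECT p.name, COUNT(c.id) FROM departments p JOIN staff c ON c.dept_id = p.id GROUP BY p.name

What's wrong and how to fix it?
Bug: An inner join excludes parents with zero children

Fix: Switch to LEFT JOIN to retain unmatched parent rows

Corrected query:
SELECT p.name, COUNT(c.id) FROM departments p LEFT JOIN staff c ON c.dept_id = p.id GROUP BY p.name

Result:
name        | COUNT(c.id)
------------+------------
Engineering | 2          
Finance     | 3          
Legal       | 0          
Sales       | 1          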